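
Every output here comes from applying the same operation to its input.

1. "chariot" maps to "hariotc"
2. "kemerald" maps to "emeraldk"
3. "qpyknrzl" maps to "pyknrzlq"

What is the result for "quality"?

ualityq

The transformation: move the first character to the end.
"quality" → "ualityq".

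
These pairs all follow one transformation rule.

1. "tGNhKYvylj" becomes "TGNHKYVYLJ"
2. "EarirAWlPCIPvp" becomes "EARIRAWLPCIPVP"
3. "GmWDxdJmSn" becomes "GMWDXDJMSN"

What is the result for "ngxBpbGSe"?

NGXBPBGSE

The rule is to convert every letter to uppercase.
For "ngxBpbGSe" the result is "NGXBPBGSE".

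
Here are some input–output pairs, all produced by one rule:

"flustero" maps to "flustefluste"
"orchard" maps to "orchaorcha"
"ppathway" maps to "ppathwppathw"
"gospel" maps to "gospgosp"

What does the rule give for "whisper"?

whispwhisp

The pattern: delete the last 2 characters, then write the whole string twice.
Applying both steps to "whisper": "whisp", then "whispwhisp".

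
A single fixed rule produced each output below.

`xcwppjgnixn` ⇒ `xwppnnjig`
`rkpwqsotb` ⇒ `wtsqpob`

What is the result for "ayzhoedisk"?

The pattern: delete the first 2 characters, then sort the characters into reverse alphabetical order.
On "ayzhoedisk" that produces "zsokihed".

zsokihed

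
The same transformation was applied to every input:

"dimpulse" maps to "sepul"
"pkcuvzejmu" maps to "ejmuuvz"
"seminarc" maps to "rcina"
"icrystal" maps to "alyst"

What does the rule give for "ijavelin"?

The transformation: delete the first 3 characters, then move the first 3 characters to the end (rotate left by 3).
"ijavelin" → "velin" → "invel".

invel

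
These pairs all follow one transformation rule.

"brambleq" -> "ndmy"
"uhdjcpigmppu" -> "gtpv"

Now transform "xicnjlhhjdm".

juoz

Rule — shift every letter 12 places forward in the alphabet (wrapping around), then keep only the first 4 characters.
Working it through for "xicnjlhhjdm": intermediate "juozvxttvpy", final "juoz".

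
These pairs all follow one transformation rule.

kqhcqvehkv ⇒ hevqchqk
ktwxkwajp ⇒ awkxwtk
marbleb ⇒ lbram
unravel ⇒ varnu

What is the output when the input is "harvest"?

evrah

The pattern: reverse the string, then delete the first 2 characters.
On "harvest": the first step gives "tsevrah", and the second then gives "evrah".
(Check on "unravel": → "levarnu" → "varnu" ✓)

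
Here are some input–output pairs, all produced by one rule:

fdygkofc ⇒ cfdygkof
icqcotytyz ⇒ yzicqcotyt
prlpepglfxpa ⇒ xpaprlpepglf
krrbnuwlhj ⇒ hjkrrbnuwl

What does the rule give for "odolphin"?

nodolphi

The transformation: move the first 3 characters to the end (rotate left by 3), then swap the front and back halves of the string.
Applying both steps to "odolphin": "lphinodo", then "nodolphi".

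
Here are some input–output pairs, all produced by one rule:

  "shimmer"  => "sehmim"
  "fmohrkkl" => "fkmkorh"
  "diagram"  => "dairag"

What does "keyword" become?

Rule — delete the last character, then take characters alternately from the front and the back (1st, last, 2nd, 2nd-last, ...).
Starting from "keyword": after the first operation, "keywor"; after the second, "kreoyw".

kreoyw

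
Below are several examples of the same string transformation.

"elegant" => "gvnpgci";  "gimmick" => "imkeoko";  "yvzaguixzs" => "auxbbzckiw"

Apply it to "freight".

hvtjgik

Rule — shift every letter 2 places forward in the alphabet (wrapping around), then take characters alternately from the front and the back (1st, last, 2nd, 2nd-last, ...).
Starting from "freight": after the first operation, "htgkijv"; after the second, "hvtjgik".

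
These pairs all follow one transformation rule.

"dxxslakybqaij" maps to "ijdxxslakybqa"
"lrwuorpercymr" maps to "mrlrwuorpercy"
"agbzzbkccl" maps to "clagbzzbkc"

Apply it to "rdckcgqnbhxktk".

tkrdckcgqnbhxk

The rule is to move the last 2 characters to the front (rotate right by 2).
"rdckcgqnbhxktk" → "tkrdckcgqnbhxk".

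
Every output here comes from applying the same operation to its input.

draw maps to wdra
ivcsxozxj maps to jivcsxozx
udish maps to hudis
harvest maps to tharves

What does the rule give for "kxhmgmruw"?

wkxhmgmru

In each case the input is transformed by: move the last character to the front.
Applying that to "kxhmgmruw" gives "wkxhmgmru".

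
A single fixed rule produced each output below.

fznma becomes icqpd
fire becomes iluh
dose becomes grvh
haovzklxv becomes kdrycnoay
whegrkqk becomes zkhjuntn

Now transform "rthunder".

What's happening: shift every letter 3 places forward in the alphabet (wrapping around).
Applying that to "rthunder" gives "uwkxqghu".

uwkxqghu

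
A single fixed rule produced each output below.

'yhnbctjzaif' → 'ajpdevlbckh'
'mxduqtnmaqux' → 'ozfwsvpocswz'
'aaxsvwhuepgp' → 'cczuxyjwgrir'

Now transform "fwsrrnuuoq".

hyuttpwwqs

The rule is to shift every letter 2 places forward in the alphabet (wrapping around).
Applying that to "fwsrrnuuoq" gives "hyuttpwwqs".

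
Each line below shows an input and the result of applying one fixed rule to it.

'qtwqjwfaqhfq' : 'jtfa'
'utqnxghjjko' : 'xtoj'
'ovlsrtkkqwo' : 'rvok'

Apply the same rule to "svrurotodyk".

rvko

Rule — keep one character in every 3, starting at position 2 (positions 2nd, 5th, 8th, ...), then swap each adjacent pair of characters (1↔2, 3↔4, ...).
For "svrurotodyk", step one produces "vrok"; step two turns that into "rvko".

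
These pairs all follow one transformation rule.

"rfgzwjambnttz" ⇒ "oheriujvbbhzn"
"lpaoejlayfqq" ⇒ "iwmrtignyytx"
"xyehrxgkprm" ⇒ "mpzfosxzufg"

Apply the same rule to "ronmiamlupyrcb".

Looking at the pairs, the operation is to shift every letter 8 places forward in the alphabet (wrapping around), then move the first 2 characters to the end (rotate left by 2).
Starting from "ronmiamlupyrcb": after the first operation, "zwvuqiutcxgzkj"; after the second, "vuqiutcxgzkjzw".

vuqiutcxgzkjzw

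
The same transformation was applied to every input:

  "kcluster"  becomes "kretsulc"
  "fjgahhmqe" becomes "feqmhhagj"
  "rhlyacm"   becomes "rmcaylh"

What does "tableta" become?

The rule is to reverse the string, then move the last character to the front.
"tableta" → "atelbat" → "tatelba".

tatelba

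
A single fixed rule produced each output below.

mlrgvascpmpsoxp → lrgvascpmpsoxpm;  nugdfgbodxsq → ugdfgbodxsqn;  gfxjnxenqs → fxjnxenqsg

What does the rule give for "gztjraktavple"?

ztjraktavpleg

The transformation: move the first character to the end.
So "gztjraktavple" becomes "ztjraktavpleg".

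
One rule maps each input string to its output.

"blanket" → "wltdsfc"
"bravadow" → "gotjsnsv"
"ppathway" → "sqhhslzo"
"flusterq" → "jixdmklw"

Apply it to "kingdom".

What's happening: move the last 2 characters to the front (rotate right by 2), then shift every letter 8 places backward in the alphabet (wrapping around).
Starting from "kingdom": after the first operation, "omkingd"; after the second, "gecafyv".

gecafyv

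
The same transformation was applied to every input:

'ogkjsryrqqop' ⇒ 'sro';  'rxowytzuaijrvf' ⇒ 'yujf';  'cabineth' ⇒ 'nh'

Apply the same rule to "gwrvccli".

The transformation: keep one character in every 3, starting at position 2 (positions 2nd, 5th, 8th, ...), then delete the first character.
On "gwrvccli": the first step gives "wci", and the second then gives "ci".

ci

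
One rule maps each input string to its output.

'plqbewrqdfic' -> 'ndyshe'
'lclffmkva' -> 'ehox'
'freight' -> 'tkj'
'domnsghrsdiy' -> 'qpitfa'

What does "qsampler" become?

uont

What's happening: keep every other character starting from the second (positions 2nd, 4th, 6th, ...), then shift every letter 2 places forward in the alphabet (wrapping around).
On "qsampler": the first step gives "smlr", and the second then gives "uont".
(Check on "plqbewrqdfic": → "lbwqfc" → "ndyshe" ✓)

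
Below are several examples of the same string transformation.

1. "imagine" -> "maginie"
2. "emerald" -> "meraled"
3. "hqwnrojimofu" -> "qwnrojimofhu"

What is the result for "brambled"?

Looking at the pairs, the operation is to swap the first and last characters, then move the first character to the end.
Applying that to "brambled" gives "ramblebd".

ramblebd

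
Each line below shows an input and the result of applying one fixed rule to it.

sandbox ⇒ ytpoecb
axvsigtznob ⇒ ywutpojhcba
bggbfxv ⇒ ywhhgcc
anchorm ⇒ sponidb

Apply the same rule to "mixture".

The pattern: shift every letter 1 place forward in the alphabet (wrapping around), then sort the characters into reverse alphabetical order.
For "mixture", step one produces "njyuvsf"; step two turns that into "yvusnjf".

yvusnjf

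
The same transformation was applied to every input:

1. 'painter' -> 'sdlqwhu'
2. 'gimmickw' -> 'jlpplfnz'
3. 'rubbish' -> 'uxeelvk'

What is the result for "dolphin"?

The rule is to shift every letter 3 places forward in the alphabet (wrapping around).
Doing the same to "dolphin": "grosklq".

grosklq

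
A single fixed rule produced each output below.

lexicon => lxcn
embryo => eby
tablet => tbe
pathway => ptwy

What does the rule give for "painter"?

pitr

Each output is the input with this applied: keep every other character starting from the first (positions 1st, 3rd, 5th, ...).
Applying that to "painter" gives "pitr".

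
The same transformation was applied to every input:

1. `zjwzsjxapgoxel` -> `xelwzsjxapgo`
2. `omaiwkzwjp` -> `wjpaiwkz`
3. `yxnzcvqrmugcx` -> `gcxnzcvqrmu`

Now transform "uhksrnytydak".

dakksrnyty

The pattern: delete the first 2 characters, then move the last 3 characters to the front (rotate right by 3).
On "uhksrnytydak": the first step gives "ksrnytydak", and the second then gives "dakksrnyty".
(Check on "zjwzsjxapgoxel": → "wzsjxapgoxel" → "xelwzsjxapgo" ✓)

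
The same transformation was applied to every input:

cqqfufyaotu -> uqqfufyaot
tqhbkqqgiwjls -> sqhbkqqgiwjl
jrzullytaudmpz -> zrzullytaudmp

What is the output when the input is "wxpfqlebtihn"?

The pattern: delete the first character, then move the last character to the front.
Applying both steps to "wxpfqlebtihn": "xpfqlebtihn", then "nxpfqlebtih".

nxpfqlebtih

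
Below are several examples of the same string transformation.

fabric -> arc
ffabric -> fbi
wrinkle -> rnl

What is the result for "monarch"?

oac

The transformation: keep every other character starting from the second (positions 2nd, 4th, 6th, ...).
So "monarch" becomes "oac".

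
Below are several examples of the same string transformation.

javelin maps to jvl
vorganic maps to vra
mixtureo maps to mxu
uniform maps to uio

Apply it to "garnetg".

gre

What's happening: keep every other character starting from the first (positions 1st, 3rd, 5th, ...), then delete the last character.
Applying both steps to "garnetg": "greg", then "gre".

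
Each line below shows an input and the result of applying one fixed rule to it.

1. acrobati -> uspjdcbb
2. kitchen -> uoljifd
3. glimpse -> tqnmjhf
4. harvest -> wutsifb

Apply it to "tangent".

What's happening: shift every letter 1 place forward in the alphabet (wrapping around), then sort the characters into reverse alphabetical order.
Doing the same to "tangent": "uuoohfb".
(Check on "harvest": → "ibswftu" → "wutsifb" ✓)

uuoohfb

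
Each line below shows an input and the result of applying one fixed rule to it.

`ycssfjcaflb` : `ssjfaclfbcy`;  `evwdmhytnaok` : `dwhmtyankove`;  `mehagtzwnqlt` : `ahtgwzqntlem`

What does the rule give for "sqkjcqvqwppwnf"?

The transformation: swap each adjacent pair of characters (1↔2, 3↔4, ...), then move the first 2 characters to the end (rotate left by 2).
For "sqkjcqvqwppwnf", step one produces "qsjkqcqvpwwpfn"; step two turns that into "jkqcqvpwwpfnqs".
(Check on "mehagtzwnqlt": → "emahtgwzqntl" → "ahtgwzqntlem" ✓)

jkqcqvpwwpfnqs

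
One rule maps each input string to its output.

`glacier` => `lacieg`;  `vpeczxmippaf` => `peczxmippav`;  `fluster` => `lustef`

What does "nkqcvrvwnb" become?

The pattern: delete the last character, then move the first character to the end.
Working it through for "nkqcvrvwnb": intermediate "nkqcvrvwn", final "kqcvrvwnn".

kqcvrvwnn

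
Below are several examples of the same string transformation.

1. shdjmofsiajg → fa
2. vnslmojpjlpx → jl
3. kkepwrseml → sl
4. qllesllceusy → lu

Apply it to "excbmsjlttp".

jt

Each output is the input with this applied: keep one character in every 3, starting at position 1 (positions 1st, 4th, 7th, ...), then keep only the last 2 characters.
On "excbmsjlttp": the first step gives "ebjt", and the second then gives "jt".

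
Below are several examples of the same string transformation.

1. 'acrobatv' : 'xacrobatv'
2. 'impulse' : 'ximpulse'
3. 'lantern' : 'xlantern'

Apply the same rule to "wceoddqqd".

Each output is the input with this applied: prepend "x".
So "wceoddqqd" becomes "xwceoddqqd".

xwceoddqqd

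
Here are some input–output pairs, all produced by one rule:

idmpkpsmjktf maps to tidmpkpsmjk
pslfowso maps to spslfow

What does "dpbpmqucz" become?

The transformation: delete the last character, then move the last character to the front.
Starting from "dpbpmqucz": after the first operation, "dpbpmquc"; after the second, "cdpbpmqu".
(Check on "idmpkpsmjktf": → "idmpkpsmjkt" → "tidmpkpsmjk" ✓)

cdpbpmqu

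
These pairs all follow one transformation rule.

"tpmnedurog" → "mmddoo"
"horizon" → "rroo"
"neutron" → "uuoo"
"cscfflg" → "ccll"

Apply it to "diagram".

aaaa

What's happening: keep one character in every 3, starting at position 3 (positions 3rd, 6th, 9th, ...), then double every character.
Starting from "diagram": after the first operation, "aa"; after the second, "aaaa".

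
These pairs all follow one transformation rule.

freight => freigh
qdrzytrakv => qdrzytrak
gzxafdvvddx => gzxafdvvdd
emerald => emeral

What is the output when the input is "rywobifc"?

rywobif

What's happening: delete the last character.
"rywobifc" → "rywobif".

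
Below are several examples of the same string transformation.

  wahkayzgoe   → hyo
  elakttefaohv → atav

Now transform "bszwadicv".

Rule — keep one character in every 3, starting at position 3 (positions 3rd, 6th, 9th, ...).
Doing the same to "bszwadicv": "zdv".

zdv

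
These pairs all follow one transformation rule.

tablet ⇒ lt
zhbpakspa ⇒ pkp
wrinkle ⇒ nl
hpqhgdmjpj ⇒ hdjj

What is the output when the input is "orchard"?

Looking at the pairs, the operation is to keep every other character starting from the second (positions 2nd, 4th, 6th, ...), then delete the first character.
Working it through for "orchard": intermediate "rhr", final "hr".

hr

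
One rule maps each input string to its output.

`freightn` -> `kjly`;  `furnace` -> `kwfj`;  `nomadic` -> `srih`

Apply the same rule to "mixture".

Looking at the pairs, the operation is to keep every other character starting from the first (positions 1st, 3rd, 5th, ...), then shift every letter 5 places forward in the alphabet (wrapping around).
Applying both steps to "mixture": "mxue", then "rczj".

rczj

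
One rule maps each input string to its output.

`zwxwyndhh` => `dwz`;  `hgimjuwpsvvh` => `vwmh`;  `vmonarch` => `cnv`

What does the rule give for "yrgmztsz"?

The pattern: keep one character in every 3, starting at position 1 (positions 1st, 4th, 7th, ...), then reverse the string.
On "yrgmztsz": the first step gives "yms", and the second then gives "smy".

smy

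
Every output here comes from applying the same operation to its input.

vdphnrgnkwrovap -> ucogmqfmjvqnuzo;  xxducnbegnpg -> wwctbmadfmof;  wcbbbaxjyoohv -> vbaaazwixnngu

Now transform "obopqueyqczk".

nanoptdxpbyj

In each case the input is transformed by: shift every letter 1 place backward in the alphabet (wrapping around).
For "obopqueyqczk" the result is "nanoptdxpbyj".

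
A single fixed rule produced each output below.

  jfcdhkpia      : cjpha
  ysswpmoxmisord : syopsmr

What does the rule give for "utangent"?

The pattern: keep every other character starting from the first (positions 1st, 3rd, 5th, ...), then swap each adjacent pair of characters (1↔2, 3↔4, ...).
"utangent" → "uagn" → "aung".

aung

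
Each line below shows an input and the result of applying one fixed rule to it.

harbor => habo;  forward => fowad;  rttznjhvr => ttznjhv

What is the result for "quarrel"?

The rule is to remove every "r".
For "quarrel" the result is "quael".

quael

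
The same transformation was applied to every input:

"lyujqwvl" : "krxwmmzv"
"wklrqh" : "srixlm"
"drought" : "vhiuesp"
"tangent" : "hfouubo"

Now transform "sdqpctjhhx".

Each output is the input with this applied: move the first 3 characters to the end (rotate left by 3), then shift every letter 1 place forward in the alphabet (wrapping around).
"sdqpctjhhx" → "pctjhhxsdq" → "qdukiiyter".

qdukiiyter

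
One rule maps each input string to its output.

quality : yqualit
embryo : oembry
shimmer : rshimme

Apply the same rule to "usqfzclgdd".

The transformation: move the last character to the front.
"usqfzclgdd" → "dusqfzclgd".

dusqfzclgd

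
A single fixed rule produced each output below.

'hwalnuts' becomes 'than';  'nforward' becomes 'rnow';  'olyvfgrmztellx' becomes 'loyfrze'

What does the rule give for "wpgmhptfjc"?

The pattern: move the last 2 characters to the front (rotate right by 2), then keep every other character starting from the first (positions 1st, 3rd, 5th, ...).
For "wpgmhptfjc", step one produces "jcwpgmhptf"; step two turns that into "jwght".

jwght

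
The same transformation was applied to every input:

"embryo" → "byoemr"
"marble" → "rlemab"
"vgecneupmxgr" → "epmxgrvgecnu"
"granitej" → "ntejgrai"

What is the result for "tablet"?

bettal

The transformation: swap the front and back halves of the string, then swap the first and last characters.
For "tablet", step one produces "lettab"; step two turns that into "bettal".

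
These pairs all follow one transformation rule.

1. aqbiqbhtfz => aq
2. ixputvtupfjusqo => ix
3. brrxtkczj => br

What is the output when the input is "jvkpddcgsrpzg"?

The pattern: keep only the first 2 characters.
Doing the same to "jvkpddcgsrpzg": "jv".

jv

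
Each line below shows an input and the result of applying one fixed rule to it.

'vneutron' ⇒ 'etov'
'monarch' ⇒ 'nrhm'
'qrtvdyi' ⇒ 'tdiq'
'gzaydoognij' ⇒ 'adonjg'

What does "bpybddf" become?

The pattern: keep every other character starting from the first (positions 1st, 3rd, 5th, ...), then move the first character to the end.
On "bpybddf": the first step gives "bydf", and the second then gives "ydfb".

ydfb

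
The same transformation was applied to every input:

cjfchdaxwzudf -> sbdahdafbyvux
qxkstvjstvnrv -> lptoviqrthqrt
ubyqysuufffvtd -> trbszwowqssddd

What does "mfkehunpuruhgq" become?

feokdicfslnsps

What's happening: move the last 3 characters to the front (rotate right by 3), then shift every letter 2 places backward in the alphabet (wrapping around).
On "mfkehunpuruhgq": the first step gives "hgqmfkehunpuru", and the second then gives "feokdicfslnsps".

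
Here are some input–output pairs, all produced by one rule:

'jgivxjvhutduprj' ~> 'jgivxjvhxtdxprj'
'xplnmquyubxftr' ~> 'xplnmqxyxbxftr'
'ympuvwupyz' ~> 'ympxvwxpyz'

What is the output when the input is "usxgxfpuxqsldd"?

xsxgxfpxxqsldd

Rule — replace every "u" with "x".
For "usxgxfpuxqsldd" the result is "xsxgxfpxxqsldd".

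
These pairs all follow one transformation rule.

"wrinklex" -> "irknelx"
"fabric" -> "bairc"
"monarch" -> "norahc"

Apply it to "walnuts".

launst

Looking at the pairs, the operation is to delete the first character, then swap each adjacent pair of characters (1↔2, 3↔4, ...).
Doing the same to "walnuts": "launst".
(Check on "monarch": → "onarch" → "norahc" ✓)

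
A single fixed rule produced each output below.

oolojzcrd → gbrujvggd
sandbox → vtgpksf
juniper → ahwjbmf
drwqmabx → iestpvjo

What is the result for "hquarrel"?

sjjwdzim

The rule is to move the first 3 characters to the end (rotate left by 3), then shift every letter 8 places backward in the alphabet (wrapping around).
Applying both steps to "hquarrel": "arrelhqu", then "sjjwdzim".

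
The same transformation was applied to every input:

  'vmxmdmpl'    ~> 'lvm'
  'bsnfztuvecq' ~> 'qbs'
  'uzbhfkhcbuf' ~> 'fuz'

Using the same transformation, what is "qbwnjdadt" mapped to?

Each output is the input with this applied: move the first 2 characters to the end (rotate left by 2), then keep only the last 3 characters.
"qbwnjdadt" → "wnjdadtqb" → "tqb".

tqb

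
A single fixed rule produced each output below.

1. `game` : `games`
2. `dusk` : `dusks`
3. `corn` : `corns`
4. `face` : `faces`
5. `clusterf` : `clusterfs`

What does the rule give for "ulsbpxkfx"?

ulsbpxkfxs

The pattern: append "s".
Doing the same to "ulsbpxkfx": "ulsbpxkfxs".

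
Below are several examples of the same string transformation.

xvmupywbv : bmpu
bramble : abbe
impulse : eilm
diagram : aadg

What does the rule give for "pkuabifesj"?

The pattern: sort the characters into alphabetical order, then keep only the first 4 characters.
Starting from "pkuabifesj": after the first operation, "abefijkpsu"; after the second, "abef".

abef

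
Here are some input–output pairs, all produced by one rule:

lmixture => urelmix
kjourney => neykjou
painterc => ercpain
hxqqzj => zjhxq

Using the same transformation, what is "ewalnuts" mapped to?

Looking at the pairs, the operation is to swap the front and back halves of the string, then delete the first character.
Working it through for "ewalnuts": intermediate "nutsewal", final "utsewal".
(Check on "lmixture": → "turelmix" → "urelmix" ✓)

utsewal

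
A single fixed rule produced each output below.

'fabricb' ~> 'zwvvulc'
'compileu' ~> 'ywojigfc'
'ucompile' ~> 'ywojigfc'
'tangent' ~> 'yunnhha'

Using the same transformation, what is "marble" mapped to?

yvulgf

Each output is the input with this applied: shift every letter 6 places backward in the alphabet (wrapping around), then sort the characters into reverse alphabetical order.
Applying both steps to "marble": "gulvfy", then "yvulgf".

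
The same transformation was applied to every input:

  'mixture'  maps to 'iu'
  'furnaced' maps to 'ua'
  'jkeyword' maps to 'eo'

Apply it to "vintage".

ia

The pattern: delete the last 2 characters, then keep only the vowels.
"vintage" → "vinta" → "ia".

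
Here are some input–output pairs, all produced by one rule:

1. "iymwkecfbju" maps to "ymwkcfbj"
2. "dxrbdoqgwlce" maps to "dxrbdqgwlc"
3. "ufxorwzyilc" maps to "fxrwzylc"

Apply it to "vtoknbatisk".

What's happening: remove every vowel.
"vtoknbatisk" → "vtknbtsk".

vtknbtsk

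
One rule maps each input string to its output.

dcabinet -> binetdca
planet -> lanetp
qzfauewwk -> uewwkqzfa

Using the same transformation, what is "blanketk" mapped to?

nketkbla

Rule — move the last 3 characters to the front (rotate right by 3), then move the last 2 characters to the front (rotate right by 2).
"blanketk" → "etkblank" → "nketkbla".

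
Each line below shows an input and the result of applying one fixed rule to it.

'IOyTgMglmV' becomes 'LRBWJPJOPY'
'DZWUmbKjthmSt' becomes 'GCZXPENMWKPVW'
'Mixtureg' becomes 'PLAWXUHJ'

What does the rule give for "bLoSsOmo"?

Looking at the pairs, the operation is to shift every letter 3 places forward in the alphabet (wrapping around), then convert every letter to uppercase.
So "bLoSsOmo" becomes "EORVVRPR".

EORVVRPR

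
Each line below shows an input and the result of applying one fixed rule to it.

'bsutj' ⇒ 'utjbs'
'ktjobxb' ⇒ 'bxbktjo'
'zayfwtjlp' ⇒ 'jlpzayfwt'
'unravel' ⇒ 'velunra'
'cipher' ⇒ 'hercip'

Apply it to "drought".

ghtdrou

Rule — move the last 3 characters to the front (rotate right by 3).
On "drought" that produces "ghtdrou".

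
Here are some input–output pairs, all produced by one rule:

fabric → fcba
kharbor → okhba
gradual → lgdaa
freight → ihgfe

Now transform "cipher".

Rule — sort the characters into reverse alphabetical order, then delete the first 2 characters.
Working it through for "cipher": intermediate "rpihec", final "ihec".

ihec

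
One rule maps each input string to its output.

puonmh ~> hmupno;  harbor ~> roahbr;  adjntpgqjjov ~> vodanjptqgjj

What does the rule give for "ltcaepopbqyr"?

The rule is to swap each adjacent pair of characters (1↔2, 3↔4, ...), then move the last 2 characters to the front (rotate right by 2).
"ltcaepopbqyr" → "tlacpepoqbry" → "rytlacpepoqb".
(Check on "puonmh": → "upnohm" → "hmupno" ✓)

rytlacpepoqb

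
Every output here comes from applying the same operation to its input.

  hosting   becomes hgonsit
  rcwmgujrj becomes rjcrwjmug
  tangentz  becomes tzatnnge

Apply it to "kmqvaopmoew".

The transformation: take characters alternately from the front and the back (1st, last, 2nd, 2nd-last, ...).
"kmqvaopmoew" → "kwmeqovmapo".

kwmeqovmapo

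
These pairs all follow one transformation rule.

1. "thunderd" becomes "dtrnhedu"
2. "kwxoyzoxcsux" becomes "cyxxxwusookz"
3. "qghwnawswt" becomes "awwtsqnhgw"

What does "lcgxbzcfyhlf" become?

In each case the input is transformed by: sort the characters into reverse alphabetical order, then swap the first and last characters.
Applying both steps to "lcgxbzcfyhlf": "zyxllhgffccb", then "byxllhgffccz".

byxllhgffccz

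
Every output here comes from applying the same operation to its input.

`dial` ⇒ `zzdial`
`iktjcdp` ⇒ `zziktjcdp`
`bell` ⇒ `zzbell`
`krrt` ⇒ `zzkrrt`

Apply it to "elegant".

The pattern: prepend "zz".
On "elegant" that produces "zzelegant".

zzelegant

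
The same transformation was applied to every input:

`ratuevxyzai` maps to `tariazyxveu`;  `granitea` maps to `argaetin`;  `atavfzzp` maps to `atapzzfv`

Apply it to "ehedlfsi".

eheisfld

The rule is to reverse the string, then move the last 3 characters to the front (rotate right by 3).
On "ehedlfsi" that produces "eheisfld".
(Check on "ratuevxyzai": → "iazyxveutar" → "tariazyxveu" ✓)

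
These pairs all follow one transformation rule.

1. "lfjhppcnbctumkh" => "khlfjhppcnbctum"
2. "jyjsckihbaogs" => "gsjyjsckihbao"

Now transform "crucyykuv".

Rule — move the last 2 characters to the front (rotate right by 2).
For "crucyykuv" the result is "uvcrucyyk".

uvcrucyyk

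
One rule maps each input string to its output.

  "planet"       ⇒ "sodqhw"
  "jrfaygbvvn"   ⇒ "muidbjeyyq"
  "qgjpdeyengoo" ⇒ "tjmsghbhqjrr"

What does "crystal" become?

The transformation: shift every letter 3 places forward in the alphabet (wrapping around).
For "crystal" the result is "fubvwdo".

fubvwdo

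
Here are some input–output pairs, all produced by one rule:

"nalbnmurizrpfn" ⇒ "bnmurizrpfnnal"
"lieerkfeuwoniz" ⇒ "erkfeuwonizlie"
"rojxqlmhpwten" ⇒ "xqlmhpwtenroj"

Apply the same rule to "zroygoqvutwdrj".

Each output is the input with this applied: move the first 3 characters to the end (rotate left by 3).
"zroygoqvutwdrj" → "ygoqvutwdrjzro".

ygoqvutwdrjzro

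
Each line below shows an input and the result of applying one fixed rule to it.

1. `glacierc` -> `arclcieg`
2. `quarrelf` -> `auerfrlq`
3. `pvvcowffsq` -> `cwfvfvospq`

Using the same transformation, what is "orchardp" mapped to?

arcrdpho

The pattern: sort the characters into alphabetical order, then take characters alternately from the front and the back (1st, last, 2nd, 2nd-last, ...).
"orchardp" → "acdhoprr" → "arcrdpho".
(Check on "quarrelf": → "aeflqrru" → "auerfrlq" ✓)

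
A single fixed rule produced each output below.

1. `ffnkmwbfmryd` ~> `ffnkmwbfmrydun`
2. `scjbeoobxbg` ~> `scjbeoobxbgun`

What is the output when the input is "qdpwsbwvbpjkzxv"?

qdpwsbwvbpjkzxvun

Looking at the pairs, the operation is to append "un".
Doing the same to "qdpwsbwvbpjkzxv": "qdpwsbwvbpjkzxvun".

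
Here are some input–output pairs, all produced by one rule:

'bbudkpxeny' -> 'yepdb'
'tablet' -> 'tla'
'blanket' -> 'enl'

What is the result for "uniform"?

The rule is to keep every other character starting from the second (positions 2nd, 4th, 6th, ...), then reverse the string.
Starting from "uniform": after the first operation, "nfr"; after the second, "rfn".
(Check on "blanket": → "lne" → "enl" ✓)

rfn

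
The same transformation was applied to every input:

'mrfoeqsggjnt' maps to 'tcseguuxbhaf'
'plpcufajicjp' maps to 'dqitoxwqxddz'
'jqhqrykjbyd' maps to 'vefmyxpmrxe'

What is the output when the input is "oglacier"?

In each case the input is transformed by: shift every letter 12 places backward in the alphabet (wrapping around), then move the first 2 characters to the end (rotate left by 2).
On "oglacier": the first step gives "cuzoqwsf", and the second then gives "zoqwsfcu".

zoqwsfcu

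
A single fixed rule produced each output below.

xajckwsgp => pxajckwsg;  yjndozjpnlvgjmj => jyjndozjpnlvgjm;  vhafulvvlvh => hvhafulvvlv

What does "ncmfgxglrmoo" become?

oncmfgxglrmo

What's happening: move the last character to the front.
Doing the same to "ncmfgxglrmoo": "oncmfgxglrmo".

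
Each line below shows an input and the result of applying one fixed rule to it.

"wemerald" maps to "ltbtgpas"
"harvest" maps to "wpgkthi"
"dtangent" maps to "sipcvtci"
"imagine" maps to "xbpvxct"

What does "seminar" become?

htbxcpg

The transformation: shift every letter 11 places backward in the alphabet (wrapping around).
On "seminar" that produces "htbxcpg".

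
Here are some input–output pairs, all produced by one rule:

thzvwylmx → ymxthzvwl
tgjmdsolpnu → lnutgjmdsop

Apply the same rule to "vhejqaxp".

Rule — move the last 3 characters to the front (rotate right by 3), then swap the first and last characters.
Applying that to "vhejqaxp" gives "qxpvheja".

qxpvheja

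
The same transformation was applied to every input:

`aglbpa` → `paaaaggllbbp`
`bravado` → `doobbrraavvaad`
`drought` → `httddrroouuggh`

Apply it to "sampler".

errssaammpplle

Looking at the pairs, the operation is to double every character, then move the last 3 characters to the front (rotate right by 3).
"sampler" → "errssaammpplle".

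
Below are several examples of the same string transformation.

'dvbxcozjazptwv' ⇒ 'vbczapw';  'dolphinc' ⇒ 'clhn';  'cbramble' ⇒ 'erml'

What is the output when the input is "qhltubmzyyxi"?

ilumyx

Looking at the pairs, the operation is to swap the first and last characters, then keep every other character starting from the first (positions 1st, 3rd, 5th, ...).
Applying both steps to "qhltubmzyyxi": "ihltubmzyyxq", then "ilumyx".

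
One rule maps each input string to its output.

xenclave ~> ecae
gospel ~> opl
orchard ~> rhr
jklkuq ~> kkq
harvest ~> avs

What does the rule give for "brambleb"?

rmlb

Looking at the pairs, the operation is to keep every other character starting from the second (positions 2nd, 4th, 6th, ...).
For "brambleb" the result is "rmlb".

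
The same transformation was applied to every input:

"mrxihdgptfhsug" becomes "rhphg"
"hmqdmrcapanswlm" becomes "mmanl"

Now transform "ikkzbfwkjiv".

The transformation: keep one character in every 3, starting at position 2 (positions 2nd, 5th, 8th, ...).
So "ikkzbfwkjiv" becomes "kbkv".

kbkv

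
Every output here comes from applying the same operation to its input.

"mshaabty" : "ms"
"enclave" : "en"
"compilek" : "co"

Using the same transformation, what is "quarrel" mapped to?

In each case the input is transformed by: keep only the first 2 characters.
Doing the same to "quarrel": "qu".

qu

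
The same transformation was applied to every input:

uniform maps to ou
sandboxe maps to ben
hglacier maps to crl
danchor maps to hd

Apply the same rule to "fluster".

In each case the input is transformed by: move the first 3 characters to the end (rotate left by 3), then keep one character in every 3, starting at position 2 (positions 2nd, 5th, 8th, ...).
Applying that to "fluster" gives "tf".

tf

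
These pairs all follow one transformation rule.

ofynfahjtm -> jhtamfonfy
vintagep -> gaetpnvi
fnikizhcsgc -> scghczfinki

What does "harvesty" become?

What's happening: move the last 3 characters to the front (rotate right by 3), then take characters alternately from the front and the back (1st, last, 2nd, 2nd-last, ...).
"harvesty" → "styharve" → "setvyrha".
(Check on "vintagep": → "gepvinta" → "gaetpnvi" ✓)

setvyrha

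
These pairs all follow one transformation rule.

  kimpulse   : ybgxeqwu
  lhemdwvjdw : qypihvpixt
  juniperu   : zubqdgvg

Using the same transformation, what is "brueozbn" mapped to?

Rule — move the first 2 characters to the end (rotate left by 2), then shift every letter 12 places forward in the alphabet (wrapping around).
On "brueozbn": the first step gives "ueozbnbr", and the second then gives "gqalnznd".

gqalnznd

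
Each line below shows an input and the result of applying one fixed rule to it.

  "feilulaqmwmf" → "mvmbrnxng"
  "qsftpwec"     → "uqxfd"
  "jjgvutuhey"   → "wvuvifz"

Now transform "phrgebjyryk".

Rule — shift every letter 1 place forward in the alphabet (wrapping around), then delete the first 3 characters.
Starting from "phrgebjyryk": after the first operation, "qishfckzszl"; after the second, "hfckzszl".

hfckzszl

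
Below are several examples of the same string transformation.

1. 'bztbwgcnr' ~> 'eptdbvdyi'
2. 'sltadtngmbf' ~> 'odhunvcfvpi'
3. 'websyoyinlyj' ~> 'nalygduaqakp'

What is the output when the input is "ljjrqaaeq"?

Rule — shift every letter 2 places forward in the alphabet (wrapping around), then move the last 3 characters to the front (rotate right by 3).
For "ljjrqaaeq", step one produces "nlltsccgs"; step two turns that into "cgsnlltsc".
(Check on "websyoyinlyj": → "ygduaqakpnal" → "nalygduaqakp" ✓)

cgsnlltsc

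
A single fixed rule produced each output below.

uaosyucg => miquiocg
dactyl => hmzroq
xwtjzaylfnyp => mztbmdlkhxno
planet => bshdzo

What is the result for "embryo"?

Each output is the input with this applied: swap the front and back halves of the string, then shift every letter 12 places backward in the alphabet (wrapping around).
Starting from "embryo": after the first operation, "ryoemb"; after the second, "fmcsap".

fmcsap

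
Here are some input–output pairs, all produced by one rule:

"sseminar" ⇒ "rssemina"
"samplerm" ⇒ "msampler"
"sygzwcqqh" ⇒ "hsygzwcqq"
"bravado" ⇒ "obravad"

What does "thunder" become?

rthunde

Each output is the input with this applied: move the last character to the front.
Applying that to "thunder" gives "rthunde".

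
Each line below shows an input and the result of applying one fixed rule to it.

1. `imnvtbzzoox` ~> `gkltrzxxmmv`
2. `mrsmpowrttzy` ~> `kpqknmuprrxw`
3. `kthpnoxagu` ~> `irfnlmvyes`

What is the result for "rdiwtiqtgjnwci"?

The transformation: shift every letter 2 places backward in the alphabet (wrapping around).
For "rdiwtiqtgjnwci" the result is "pbgurgorehluag".

pbgurgorehluag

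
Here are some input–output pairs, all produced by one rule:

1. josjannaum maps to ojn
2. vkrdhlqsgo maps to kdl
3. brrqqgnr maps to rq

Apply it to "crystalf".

The rule is to delete the last 3 characters, then keep every other character starting from the second (positions 2nd, 4th, 6th, ...).
Working it through for "crystalf": intermediate "cryst", final "rs".

rs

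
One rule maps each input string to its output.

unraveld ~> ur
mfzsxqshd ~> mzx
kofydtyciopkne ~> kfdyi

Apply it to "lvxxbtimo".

lxb

Each output is the input with this applied: keep every other character starting from the first (positions 1st, 3rd, 5th, ...), then delete the last 2 characters.
"lvxxbtimo" → "lxbio" → "lxb".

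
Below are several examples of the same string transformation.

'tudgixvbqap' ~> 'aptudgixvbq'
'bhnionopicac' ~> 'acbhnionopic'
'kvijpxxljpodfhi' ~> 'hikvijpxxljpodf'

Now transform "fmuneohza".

Rule — move the last 2 characters to the front (rotate right by 2).
For "fmuneohza" the result is "zafmuneoh".

zafmuneoh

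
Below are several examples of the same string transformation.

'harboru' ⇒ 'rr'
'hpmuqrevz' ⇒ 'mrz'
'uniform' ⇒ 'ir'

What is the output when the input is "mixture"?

xr

What's happening: keep one character in every 3, starting at position 3 (positions 3rd, 6th, 9th, ...).
Applying that to "mixture" gives "xr".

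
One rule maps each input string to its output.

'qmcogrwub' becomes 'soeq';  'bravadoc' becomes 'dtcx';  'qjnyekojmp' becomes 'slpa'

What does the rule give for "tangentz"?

vcpi

The pattern: shift every letter 2 places forward in the alphabet (wrapping around), then keep only the first 4 characters.
So "tangentz" becomes "vcpi".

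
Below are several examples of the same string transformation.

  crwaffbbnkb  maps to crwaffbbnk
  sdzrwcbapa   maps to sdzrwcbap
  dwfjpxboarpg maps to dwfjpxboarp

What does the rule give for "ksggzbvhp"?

The rule is to delete the last character.
On "ksggzbvhp" that produces "ksggzbvh".

ksggzbvh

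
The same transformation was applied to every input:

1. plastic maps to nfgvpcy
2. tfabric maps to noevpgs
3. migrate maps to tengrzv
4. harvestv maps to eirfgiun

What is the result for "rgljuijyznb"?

Looking at the pairs, the operation is to move the first 2 characters to the end (rotate left by 2), then shift every letter 13 places forward in the alphabet (wrapping around) — i.e. ROT13.
Applying both steps to "rgljuijyznb": "ljuijyznbrg", then "ywhvwlmaoet".

ywhvwlmaoet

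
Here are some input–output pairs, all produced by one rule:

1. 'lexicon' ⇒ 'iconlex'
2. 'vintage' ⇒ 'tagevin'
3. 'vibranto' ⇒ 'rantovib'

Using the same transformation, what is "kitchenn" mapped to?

chennkit

The pattern: move the first 3 characters to the end (rotate left by 3).
"kitchenn" → "chennkit".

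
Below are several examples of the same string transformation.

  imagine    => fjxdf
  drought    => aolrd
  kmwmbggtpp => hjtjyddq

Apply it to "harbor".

In each case the input is transformed by: delete the last 2 characters, then shift every letter 3 places backward in the alphabet (wrapping around).
"harbor" → "exoy".

exoy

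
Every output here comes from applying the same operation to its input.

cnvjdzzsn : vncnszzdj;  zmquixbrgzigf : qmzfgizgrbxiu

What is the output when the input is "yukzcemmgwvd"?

kuydvwgmmecz

Each output is the input with this applied: move the first 3 characters to the end (rotate left by 3), then reverse the string.
Starting from "yukzcemmgwvd": after the first operation, "zcemmgwvdyuk"; after the second, "kuydvwgmmecz".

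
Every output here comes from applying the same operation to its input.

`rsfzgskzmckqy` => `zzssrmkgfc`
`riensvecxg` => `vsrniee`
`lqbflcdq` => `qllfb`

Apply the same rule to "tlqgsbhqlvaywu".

vtsqqllhgba

The transformation: delete the last 3 characters, then sort the characters into reverse alphabetical order.
Applying that to "tlqgsbhqlvaywu" gives "vtsqqllhgba".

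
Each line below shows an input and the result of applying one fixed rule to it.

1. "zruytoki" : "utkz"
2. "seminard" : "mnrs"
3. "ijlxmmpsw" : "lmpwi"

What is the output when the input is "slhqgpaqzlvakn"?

Rule — keep every other character starting from the first (positions 1st, 3rd, 5th, ...), then move the first character to the end.
Applying both steps to "slhqgpaqzlvakn": "shgazvk", then "hgazvks".
(Check on "seminard": → "smnr" → "mnrs" ✓)

hgazvks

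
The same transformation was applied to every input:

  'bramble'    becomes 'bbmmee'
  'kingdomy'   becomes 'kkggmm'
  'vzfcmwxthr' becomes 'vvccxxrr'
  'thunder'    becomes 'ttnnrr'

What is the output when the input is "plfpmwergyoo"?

ppppeeyy

Looking at the pairs, the operation is to keep one character in every 3, starting at position 1 (positions 1st, 4th, 7th, ...), then double every character.
Applying both steps to "plfpmwergyoo": "ppey", then "ppppeeyy".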